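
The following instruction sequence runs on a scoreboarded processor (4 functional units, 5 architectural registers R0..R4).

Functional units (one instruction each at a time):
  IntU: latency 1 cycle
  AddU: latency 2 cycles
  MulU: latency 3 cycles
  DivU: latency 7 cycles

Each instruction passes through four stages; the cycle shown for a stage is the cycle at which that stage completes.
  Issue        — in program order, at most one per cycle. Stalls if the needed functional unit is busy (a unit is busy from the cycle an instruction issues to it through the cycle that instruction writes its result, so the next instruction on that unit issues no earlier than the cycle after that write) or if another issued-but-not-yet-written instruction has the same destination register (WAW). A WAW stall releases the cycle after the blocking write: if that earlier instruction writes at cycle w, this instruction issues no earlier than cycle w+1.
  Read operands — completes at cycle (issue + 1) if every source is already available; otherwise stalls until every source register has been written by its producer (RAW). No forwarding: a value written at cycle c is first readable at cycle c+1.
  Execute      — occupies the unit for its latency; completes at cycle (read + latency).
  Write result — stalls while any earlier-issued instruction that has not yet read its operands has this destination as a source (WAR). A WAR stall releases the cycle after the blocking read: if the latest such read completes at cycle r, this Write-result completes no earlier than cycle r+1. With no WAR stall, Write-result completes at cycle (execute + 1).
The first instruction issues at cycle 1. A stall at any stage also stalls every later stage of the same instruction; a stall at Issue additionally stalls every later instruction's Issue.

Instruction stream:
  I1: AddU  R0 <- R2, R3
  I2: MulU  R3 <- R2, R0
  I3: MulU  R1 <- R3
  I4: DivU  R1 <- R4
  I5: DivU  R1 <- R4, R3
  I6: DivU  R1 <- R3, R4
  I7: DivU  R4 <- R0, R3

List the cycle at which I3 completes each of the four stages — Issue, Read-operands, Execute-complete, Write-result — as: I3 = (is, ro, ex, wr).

I3 = (11, 12, 15, 16)

  I1 | 1 | 2 | 4 | 5
  I2 | 2 | 6 | 9 | 10   RAW R0: wait I1 write@5
  I3 | 11 | 12 | 15 | 16   struct: MulU busy until I2 writes@10
  I4 | 17 | 18 | 25 | 26   WAW R1: wait I3 write@16
  I5 | 27 | 28 | 35 | 36   struct: DivU busy until I4 writes@26
  I6 | 37 | 38 | 45 | 46   struct: DivU busy until I5 writes@36
  I7 | 47 | 48 | 55 | 56   struct: DivU busy until I6 writes@46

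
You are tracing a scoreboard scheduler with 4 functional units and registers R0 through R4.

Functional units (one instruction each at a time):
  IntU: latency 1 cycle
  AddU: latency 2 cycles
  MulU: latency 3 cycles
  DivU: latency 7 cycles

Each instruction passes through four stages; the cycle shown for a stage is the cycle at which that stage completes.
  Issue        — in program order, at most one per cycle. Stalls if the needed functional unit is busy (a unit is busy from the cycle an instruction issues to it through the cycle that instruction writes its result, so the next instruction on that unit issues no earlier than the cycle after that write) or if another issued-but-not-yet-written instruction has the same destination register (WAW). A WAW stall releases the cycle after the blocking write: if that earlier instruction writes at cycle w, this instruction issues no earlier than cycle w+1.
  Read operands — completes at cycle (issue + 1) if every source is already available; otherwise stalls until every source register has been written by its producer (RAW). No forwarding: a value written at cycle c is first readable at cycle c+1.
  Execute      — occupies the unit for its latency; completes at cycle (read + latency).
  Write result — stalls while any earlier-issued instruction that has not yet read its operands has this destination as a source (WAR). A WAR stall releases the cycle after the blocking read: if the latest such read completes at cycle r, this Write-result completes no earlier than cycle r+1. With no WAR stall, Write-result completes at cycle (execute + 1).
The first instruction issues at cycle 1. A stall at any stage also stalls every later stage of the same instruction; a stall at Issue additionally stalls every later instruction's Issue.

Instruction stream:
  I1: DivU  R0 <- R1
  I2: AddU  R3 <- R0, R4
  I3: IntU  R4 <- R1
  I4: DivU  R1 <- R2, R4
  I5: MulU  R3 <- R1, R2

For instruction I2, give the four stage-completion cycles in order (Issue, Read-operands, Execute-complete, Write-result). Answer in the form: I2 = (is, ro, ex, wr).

1) issue 1, read 2, done 9, write 10
2) issue 2, read 11, done 13, write 14  <RAW R0: wait I1 write@10>
3) issue 3, read 4, done 5, write 12  <WAR R4: wait I2 read@11>
4) issue 11, read 13, done 20, write 21  <struct: DivU busy until I1 writes@10 / RAW R4: wait I3 write@12>
5) issue 15, read 22, done 25, write 26  <WAW R3: wait I2 write@14 / RAW R1: wait I4 write@21>

I2 = (2, 11, 13, 14)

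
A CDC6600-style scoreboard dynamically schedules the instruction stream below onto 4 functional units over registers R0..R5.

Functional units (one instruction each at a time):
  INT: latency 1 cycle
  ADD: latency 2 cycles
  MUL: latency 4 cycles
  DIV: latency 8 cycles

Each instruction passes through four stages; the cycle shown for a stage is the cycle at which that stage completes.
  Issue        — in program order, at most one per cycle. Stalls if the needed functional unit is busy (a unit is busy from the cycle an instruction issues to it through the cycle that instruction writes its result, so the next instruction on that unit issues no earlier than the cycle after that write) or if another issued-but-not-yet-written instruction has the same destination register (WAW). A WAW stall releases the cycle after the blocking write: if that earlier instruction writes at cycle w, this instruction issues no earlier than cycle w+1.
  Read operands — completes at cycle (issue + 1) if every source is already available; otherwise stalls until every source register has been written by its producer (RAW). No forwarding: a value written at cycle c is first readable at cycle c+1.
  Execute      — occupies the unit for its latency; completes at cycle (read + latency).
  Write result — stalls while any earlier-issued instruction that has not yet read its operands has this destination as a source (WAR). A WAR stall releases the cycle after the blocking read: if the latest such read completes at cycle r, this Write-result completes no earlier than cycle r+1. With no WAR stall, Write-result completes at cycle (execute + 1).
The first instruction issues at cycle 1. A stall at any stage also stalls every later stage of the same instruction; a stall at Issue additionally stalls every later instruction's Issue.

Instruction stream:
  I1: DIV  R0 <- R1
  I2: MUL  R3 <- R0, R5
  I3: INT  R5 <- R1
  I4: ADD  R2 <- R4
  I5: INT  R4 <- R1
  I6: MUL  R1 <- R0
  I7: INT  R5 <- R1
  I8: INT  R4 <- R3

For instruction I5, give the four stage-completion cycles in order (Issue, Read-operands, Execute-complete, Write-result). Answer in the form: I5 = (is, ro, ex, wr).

c1: I1 issues→DIV
c2: I1 reads; I2 issues→MUL
c3: I3 issues→INT
c4: I3 reads; I4 issues→ADD
c5: I3 exec-done; I4 reads
c7: I4 exec-done
c8: I4 writes R2
c10: I1 exec-done
c11: I1 writes R0
c12: I2 reads
c13: I3 writes R5
c14: I5 issues→INT
c15: I5 reads
c16: I2 exec-done; I5 exec-done
c17: I2 writes R3; I5 writes R4
c18: I6 issues→MUL
c19: I6 reads; I7 issues→INT
c23: I6 exec-done
c24: I6 writes R1
c25: I7 reads
c26: I7 exec-done
c27: I7 writes R5
c28: I8 issues→INT
c29: I8 reads
c30: I8 exec-done
c31: I8 writes R4

I5 = (14, 15, 16, 17)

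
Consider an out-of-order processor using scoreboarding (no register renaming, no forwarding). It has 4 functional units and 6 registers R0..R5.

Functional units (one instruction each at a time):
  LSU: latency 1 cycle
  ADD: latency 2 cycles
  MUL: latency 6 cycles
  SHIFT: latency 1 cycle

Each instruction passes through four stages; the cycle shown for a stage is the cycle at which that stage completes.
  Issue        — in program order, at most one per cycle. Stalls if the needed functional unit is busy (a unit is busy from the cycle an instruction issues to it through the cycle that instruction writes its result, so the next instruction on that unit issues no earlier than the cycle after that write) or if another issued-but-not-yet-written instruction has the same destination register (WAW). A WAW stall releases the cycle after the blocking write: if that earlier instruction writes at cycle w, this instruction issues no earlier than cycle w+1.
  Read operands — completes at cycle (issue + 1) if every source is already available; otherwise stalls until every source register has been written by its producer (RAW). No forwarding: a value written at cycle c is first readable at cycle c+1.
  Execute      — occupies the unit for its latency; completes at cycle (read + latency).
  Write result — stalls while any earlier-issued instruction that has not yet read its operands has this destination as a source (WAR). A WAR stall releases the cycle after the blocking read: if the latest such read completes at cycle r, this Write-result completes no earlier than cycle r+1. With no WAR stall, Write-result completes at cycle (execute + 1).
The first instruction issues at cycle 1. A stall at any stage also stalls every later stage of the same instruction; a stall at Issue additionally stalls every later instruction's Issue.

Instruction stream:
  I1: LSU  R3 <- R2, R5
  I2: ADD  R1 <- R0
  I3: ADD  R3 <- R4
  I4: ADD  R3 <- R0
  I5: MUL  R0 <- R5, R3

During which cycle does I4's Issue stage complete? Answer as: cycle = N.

cycle = 12

[1] I1 issues→LSU
[2] I1 reads; I2 issues→ADD
[3] I1 exec-done; I2 reads
[4] I1 writes R3
[5] I2 exec-done
[6] I2 writes R1
[7] I3 issues→ADD
[8] I3 reads
[10] I3 exec-done
[11] I3 writes R3
[12] I4 issues→ADD
[13] I4 reads; I5 issues→MUL
[15] I4 exec-done
[16] I4 writes R3
[17] I5 reads
[23] I5 exec-done
[24] I5 writes R0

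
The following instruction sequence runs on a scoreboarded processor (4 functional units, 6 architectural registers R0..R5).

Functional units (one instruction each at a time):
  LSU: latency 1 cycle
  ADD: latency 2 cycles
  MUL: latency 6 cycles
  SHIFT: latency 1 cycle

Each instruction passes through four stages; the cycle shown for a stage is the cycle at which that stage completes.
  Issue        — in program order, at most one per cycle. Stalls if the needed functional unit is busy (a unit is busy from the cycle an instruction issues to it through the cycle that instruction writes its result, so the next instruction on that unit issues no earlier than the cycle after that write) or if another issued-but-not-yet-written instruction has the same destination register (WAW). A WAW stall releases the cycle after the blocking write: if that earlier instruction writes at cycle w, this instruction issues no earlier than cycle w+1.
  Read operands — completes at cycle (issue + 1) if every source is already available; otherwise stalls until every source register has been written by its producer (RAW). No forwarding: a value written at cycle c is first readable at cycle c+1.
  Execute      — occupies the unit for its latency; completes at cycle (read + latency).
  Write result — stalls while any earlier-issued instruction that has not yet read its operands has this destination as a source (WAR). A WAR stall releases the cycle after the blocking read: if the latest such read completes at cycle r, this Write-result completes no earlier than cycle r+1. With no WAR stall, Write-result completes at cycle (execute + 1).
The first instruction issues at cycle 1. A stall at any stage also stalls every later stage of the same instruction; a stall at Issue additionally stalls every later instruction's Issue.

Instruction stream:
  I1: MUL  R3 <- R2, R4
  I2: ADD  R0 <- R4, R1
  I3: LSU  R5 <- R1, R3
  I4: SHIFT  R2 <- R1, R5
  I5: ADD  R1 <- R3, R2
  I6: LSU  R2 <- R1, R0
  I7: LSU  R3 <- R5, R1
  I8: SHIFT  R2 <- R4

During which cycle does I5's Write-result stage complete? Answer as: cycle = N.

c1: I1→MUL
c2: I1 RO, I2→ADD
c3: I2 RO, I3→LSU
c4: I4→SHIFT
c5: I2 EX
c6: I2 WR R0
c7: I5→ADD
c8: I1 EX
c9: I1 WR R3
c10: I3 RO
c11: I3 EX
c12: I3 WR R5
c13: I4 RO
c14: I4 EX
c15: I4 WR R2
c16: I5 RO, I6→LSU
c18: I5 EX
c19: I5 WR R1
c20: I6 RO
c21: I6 EX
c22: I6 WR R2
c23: I7→LSU
c24: I7 RO, I8→SHIFT
c25: I7 EX, I8 RO
c26: I7 WR R3, I8 EX
c27: I8 WR R2

cycle = 19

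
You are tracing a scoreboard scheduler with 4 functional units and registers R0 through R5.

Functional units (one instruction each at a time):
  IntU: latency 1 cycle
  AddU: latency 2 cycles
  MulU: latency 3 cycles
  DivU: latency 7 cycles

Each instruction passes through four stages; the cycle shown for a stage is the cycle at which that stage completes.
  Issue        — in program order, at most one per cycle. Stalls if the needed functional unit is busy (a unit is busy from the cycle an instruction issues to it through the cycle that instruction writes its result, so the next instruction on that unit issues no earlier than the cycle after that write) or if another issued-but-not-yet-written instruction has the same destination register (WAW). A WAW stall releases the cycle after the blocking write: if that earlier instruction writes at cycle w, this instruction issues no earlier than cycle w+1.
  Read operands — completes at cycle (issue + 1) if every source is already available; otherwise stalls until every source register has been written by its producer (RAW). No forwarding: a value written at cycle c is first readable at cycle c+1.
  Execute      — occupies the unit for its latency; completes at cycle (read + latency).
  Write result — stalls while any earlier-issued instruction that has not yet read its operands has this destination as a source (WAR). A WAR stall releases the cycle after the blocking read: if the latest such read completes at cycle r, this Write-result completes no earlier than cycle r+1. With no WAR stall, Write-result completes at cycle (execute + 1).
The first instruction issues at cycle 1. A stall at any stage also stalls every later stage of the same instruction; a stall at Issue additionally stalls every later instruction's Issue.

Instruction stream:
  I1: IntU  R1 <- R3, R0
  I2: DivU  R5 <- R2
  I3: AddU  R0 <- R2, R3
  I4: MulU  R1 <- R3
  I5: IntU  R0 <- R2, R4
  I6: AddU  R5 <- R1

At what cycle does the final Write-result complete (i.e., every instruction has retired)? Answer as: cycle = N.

cycle = 16

t=1  I1 dispatched to IntU
t=2  I1 operands ready, I2 dispatched to DivU
t=3  I1 complete, I2 operands ready, I3 dispatched to AddU
t=4  R1←I1, I3 operands ready
t=5  I4 dispatched to MulU
t=6  I3 complete, I4 operands ready
t=7  R0←I3
t=8  I5 dispatched to IntU
t=9  I4 complete, I5 operands ready
t=10  I2 complete, R1←I4, I5 complete
t=11  R5←I2, R0←I5
t=12  I6 dispatched to AddU
t=13  I6 operands ready
t=15  I6 complete
t=16  R5←I6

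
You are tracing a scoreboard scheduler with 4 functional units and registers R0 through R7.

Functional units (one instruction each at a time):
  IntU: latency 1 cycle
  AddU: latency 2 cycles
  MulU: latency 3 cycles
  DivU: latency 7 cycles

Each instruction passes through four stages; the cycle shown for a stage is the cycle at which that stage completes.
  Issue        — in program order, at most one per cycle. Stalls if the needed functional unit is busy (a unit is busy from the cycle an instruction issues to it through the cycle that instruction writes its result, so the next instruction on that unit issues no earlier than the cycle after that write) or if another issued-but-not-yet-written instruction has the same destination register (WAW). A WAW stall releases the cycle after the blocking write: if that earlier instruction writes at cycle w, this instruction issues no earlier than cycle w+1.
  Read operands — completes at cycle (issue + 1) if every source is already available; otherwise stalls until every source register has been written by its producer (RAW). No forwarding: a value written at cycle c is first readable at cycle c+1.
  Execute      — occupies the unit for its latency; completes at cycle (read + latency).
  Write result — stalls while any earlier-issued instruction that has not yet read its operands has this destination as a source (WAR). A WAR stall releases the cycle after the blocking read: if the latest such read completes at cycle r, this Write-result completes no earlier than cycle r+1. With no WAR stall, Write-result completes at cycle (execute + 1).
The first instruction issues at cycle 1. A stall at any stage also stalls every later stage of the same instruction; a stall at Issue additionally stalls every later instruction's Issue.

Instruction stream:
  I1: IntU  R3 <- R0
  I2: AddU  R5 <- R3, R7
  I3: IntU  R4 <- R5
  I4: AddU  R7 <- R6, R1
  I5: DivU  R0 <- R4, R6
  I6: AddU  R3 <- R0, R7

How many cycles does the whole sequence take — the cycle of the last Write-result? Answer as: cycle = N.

[1] I1→IntU
[2] I1 RO, I2→AddU
[3] I1 EX
[4] I1 WR R3
[5] I2 RO, I3→IntU
[7] I2 EX
[8] I2 WR R5
[9] I3 RO, I4→AddU
[10] I3 EX, I4 RO, I5→DivU
[11] I3 WR R4
[12] I4 EX, I5 RO
[13] I4 WR R7
[14] I6→AddU
[19] I5 EX
[20] I5 WR R0
[21] I6 RO
[23] I6 EX
[24] I6 WR R3

cycle = 24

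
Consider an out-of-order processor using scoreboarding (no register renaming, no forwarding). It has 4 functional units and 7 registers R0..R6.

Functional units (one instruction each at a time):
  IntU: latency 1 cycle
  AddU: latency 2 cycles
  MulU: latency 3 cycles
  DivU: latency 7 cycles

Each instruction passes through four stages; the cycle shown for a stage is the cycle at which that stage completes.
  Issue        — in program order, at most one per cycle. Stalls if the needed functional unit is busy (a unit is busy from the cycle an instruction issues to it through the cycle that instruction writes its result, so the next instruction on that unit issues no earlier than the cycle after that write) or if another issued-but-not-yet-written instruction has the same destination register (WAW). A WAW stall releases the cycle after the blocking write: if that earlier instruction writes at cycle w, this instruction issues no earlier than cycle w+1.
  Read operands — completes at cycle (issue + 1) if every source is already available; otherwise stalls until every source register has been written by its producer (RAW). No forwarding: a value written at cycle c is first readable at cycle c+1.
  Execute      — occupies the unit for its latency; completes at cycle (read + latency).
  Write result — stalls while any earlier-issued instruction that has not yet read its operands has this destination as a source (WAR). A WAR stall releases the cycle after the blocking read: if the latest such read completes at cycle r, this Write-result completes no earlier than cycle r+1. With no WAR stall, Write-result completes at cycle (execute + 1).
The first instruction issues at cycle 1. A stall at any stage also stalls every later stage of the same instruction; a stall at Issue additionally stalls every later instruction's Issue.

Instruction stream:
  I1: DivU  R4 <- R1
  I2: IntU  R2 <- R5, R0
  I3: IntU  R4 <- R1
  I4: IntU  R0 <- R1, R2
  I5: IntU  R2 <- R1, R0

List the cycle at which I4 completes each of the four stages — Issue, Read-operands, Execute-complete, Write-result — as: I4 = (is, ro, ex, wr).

c1: issue I1 (DivU)
c2: I1 read-ops; issue I2 (IntU)
c3: I2 read-ops
c4: I2 finished on IntU
c5: I2→R2
c9: I1 finished on DivU
c10: I1→R4
c11: issue I3 (IntU)
c12: I3 read-ops
c13: I3 finished on IntU
c14: I3→R4
c15: issue I4 (IntU)
c16: I4 read-ops
c17: I4 finished on IntU
c18: I4→R0
c19: issue I5 (IntU)
c20: I5 read-ops
c21: I5 finished on IntU
c22: I5→R2

I4 = (15, 16, 17, 18)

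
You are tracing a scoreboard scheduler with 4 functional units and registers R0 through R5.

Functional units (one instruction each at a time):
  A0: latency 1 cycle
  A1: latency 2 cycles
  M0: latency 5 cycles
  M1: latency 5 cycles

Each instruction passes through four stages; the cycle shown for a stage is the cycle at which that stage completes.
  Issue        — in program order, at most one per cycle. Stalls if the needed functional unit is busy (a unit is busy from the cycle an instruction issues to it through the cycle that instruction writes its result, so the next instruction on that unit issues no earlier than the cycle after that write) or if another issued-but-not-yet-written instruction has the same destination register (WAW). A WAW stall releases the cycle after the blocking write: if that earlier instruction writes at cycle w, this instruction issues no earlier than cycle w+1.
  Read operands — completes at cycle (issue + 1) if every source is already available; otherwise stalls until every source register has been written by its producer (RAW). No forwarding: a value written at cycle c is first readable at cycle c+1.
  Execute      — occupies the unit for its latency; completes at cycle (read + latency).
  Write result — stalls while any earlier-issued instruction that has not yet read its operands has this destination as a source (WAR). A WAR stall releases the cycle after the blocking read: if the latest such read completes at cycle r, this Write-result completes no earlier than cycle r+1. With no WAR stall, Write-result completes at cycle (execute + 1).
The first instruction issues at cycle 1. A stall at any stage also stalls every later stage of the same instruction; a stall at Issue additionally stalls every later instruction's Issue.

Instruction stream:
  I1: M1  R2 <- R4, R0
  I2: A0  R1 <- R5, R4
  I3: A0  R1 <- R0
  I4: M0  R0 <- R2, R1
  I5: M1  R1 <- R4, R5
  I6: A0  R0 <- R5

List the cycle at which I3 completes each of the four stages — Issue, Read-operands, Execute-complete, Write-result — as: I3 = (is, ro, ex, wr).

I3 = (6, 7, 8, 9)

t=1  I1 issues→M1
t=2  I1 reads; I2 issues→A0
t=3  I2 reads
t=4  I2 exec-done
t=5  I2 writes R1
t=6  I3 issues→A0
t=7  I1 exec-done; I3 reads; I4 issues→M0
t=8  I1 writes R2; I3 exec-done
t=9  I3 writes R1
t=10  I4 reads; I5 issues→M1
t=11  I5 reads
t=15  I4 exec-done
t=16  I4 writes R0; I5 exec-done
t=17  I5 writes R1; I6 issues→A0
t=18  I6 reads
t=19  I6 exec-done
t=20  I6 writes R0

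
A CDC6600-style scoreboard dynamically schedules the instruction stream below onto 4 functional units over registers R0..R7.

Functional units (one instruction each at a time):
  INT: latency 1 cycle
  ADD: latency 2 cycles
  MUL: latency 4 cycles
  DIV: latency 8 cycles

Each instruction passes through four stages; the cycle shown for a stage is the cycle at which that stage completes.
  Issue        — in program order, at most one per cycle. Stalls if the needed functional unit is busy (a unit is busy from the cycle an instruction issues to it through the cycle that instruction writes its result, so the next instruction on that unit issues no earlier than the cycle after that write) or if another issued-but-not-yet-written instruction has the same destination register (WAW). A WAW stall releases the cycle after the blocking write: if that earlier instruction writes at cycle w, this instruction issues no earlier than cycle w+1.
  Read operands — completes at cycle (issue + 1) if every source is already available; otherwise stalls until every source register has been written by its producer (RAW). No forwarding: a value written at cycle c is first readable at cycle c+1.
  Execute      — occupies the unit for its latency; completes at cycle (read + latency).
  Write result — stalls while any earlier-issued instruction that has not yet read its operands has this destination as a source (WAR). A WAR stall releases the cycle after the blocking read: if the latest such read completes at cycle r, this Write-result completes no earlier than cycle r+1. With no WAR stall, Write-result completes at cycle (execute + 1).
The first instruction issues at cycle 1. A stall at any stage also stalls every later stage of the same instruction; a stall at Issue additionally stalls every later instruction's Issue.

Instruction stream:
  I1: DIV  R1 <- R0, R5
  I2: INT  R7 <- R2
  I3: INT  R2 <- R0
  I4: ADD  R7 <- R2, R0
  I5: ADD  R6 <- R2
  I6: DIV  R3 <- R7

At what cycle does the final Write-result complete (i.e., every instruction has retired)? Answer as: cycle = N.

cycle = 25

1) issue 1, read 2, done 10, write 11
2) issue 2, read 3, done 4, write 5
3) issue 6, read 7, done 8, write 9  <struct: INT busy until I2 writes@5>
4) issue 7, read 10, done 12, write 13  <RAW R2: wait I3 write@9>
5) issue 14, read 15, done 17, write 18  <struct: ADD busy until I4 writes@13>
6) issue 15, read 16, done 24, write 25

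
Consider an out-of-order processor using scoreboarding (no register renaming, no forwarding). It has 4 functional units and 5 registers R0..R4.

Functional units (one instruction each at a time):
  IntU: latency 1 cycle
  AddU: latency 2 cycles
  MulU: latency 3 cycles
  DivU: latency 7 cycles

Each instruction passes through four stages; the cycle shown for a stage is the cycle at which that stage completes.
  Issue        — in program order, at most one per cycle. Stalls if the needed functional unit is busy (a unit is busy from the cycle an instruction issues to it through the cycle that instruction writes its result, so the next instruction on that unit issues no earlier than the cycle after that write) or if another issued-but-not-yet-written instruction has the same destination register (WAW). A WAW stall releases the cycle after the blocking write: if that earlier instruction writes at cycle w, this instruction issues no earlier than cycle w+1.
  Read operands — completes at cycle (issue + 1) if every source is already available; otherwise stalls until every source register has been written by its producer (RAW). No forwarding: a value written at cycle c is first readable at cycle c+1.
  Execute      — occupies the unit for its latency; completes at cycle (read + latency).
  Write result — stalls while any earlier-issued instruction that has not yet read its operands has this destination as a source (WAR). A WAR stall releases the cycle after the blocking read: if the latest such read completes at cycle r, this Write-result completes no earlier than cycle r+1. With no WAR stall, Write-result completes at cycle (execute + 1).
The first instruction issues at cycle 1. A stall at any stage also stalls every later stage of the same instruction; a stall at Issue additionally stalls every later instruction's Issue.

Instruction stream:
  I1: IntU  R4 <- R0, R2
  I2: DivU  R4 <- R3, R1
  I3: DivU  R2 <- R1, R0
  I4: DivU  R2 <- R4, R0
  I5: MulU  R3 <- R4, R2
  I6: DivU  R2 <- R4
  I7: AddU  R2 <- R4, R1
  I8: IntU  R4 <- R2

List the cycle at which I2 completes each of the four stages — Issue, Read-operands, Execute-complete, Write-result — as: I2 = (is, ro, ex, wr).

cycle 1: I1 issues→IntU
cycle 2: I1 reads
cycle 3: I1 exec-done
cycle 4: I1 writes R4
cycle 5: I2 issues→DivU
cycle 6: I2 reads
cycle 13: I2 exec-done
cycle 14: I2 writes R4
cycle 15: I3 issues→DivU
cycle 16: I3 reads
cycle 23: I3 exec-done
cycle 24: I3 writes R2
cycle 25: I4 issues→DivU
cycle 26: I4 reads · I5 issues→MulU
cycle 33: I4 exec-done
cycle 34: I4 writes R2
cycle 35: I5 reads · I6 issues→DivU
cycle 36: I6 reads
cycle 38: I5 exec-done
cycle 39: I5 writes R3
cycle 43: I6 exec-done
cycle 44: I6 writes R2
cycle 45: I7 issues→AddU
cycle 46: I7 reads · I8 issues→IntU
cycle 48: I7 exec-done
cycle 49: I7 writes R2
cycle 50: I8 reads
cycle 51: I8 exec-done
cycle 52: I8 writes R4

I2 = (5, 6, 13, 14)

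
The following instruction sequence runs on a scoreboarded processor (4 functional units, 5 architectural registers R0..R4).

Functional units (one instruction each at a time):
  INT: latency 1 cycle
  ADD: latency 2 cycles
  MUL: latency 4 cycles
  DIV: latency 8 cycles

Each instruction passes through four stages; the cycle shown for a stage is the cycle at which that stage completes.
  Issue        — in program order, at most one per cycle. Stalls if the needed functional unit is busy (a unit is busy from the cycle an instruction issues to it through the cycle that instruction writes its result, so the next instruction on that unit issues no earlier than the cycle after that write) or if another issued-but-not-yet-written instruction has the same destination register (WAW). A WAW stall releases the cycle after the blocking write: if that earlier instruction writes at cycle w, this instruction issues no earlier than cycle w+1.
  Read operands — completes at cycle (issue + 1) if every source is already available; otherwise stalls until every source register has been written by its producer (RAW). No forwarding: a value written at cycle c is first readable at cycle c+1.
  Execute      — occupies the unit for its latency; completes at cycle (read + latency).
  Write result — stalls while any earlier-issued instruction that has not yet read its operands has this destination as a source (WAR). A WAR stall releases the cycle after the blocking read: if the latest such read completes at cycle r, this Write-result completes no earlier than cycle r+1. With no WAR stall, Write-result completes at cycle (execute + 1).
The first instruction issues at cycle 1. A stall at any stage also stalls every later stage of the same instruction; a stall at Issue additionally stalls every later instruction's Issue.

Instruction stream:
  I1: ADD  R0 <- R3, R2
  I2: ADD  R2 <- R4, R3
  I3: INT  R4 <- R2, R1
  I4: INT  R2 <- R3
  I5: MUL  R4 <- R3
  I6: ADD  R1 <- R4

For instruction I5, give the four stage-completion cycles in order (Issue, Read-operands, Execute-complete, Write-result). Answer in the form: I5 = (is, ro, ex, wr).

I5 = (15, 16, 20, 21)

cycle 1: I1 issues→ADD
cycle 2: I1 reads
cycle 4: I1 exec-done
cycle 5: I1 writes R0
cycle 6: I2 issues→ADD
cycle 7: I2 reads, I3 issues→INT
cycle 9: I2 exec-done
cycle 10: I2 writes R2
cycle 11: I3 reads
cycle 12: I3 exec-done
cycle 13: I3 writes R4
cycle 14: I4 issues→INT
cycle 15: I4 reads, I5 issues→MUL
cycle 16: I4 exec-done, I5 reads, I6 issues→ADD
cycle 17: I4 writes R2
cycle 20: I5 exec-done
cycle 21: I5 writes R4
cycle 22: I6 reads
cycle 24: I6 exec-done
cycle 25: I6 writes R1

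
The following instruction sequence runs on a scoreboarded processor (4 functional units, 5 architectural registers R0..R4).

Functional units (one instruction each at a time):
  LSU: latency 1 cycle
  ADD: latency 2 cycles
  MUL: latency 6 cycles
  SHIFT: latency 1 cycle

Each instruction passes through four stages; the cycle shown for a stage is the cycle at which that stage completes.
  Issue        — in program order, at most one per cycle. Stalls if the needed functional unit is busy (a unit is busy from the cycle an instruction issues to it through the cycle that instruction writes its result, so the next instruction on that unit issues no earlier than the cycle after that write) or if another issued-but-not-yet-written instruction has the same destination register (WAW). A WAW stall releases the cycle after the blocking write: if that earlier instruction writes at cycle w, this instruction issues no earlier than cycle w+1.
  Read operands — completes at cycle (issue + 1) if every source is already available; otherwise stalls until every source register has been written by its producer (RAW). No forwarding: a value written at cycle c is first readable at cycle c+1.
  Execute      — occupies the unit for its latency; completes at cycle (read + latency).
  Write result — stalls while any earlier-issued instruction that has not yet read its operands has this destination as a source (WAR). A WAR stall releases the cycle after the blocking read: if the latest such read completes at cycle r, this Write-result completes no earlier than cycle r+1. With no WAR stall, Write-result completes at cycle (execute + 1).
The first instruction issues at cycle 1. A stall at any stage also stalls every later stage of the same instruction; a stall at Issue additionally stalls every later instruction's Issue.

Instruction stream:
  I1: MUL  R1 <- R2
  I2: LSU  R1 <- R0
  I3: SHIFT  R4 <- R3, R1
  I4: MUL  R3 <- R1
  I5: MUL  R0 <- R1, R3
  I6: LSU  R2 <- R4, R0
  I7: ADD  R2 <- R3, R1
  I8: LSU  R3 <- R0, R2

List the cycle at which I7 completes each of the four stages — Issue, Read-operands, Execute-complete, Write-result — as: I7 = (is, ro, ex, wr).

[I1] 1/2/8/9
[I2] 10/11/12/13  (WAW R1: wait I1 write@9)
[I3] 11/14/15/16  (RAW R1: wait I2 write@13)
[I4] 12/14/20/21  (RAW R1: wait I2 write@13)
[I5] 22/23/29/30  (struct: MUL busy until I4 writes@21)
[I6] 23/31/32/33  (RAW R0: wait I5 write@30)
[I7] 34/35/37/38  (WAW R2: wait I6 write@33)
[I8] 35/39/40/41  (RAW R2: wait I7 write@38)

I7 = (34, 35, 37, 38)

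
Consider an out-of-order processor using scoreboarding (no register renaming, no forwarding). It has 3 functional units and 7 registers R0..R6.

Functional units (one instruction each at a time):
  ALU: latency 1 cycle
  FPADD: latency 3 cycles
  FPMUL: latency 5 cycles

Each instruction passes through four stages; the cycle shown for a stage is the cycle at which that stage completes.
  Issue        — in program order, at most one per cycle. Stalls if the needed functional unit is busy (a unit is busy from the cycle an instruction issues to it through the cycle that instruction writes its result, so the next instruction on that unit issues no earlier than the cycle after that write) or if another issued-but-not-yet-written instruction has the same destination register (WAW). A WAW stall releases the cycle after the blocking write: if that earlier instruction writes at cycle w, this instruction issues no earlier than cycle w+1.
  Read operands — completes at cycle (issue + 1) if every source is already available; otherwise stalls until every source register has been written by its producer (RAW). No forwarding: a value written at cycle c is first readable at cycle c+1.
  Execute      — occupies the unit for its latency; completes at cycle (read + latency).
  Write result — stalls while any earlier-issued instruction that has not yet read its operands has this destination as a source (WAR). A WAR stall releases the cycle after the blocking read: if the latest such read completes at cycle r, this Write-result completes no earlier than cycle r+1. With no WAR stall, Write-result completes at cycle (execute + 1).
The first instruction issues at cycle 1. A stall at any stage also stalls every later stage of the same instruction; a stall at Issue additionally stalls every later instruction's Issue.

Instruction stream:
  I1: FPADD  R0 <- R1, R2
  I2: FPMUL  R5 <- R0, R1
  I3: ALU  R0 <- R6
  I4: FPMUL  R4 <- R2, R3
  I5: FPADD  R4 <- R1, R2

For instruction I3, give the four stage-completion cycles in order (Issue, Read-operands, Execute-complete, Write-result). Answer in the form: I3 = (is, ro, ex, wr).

[I1] 1/2/5/6
[I2] 2/7/12/13  (RAW R0: wait I1 write@6)
[I3] 7/8/9/10  (WAW R0: wait I1 write@6)
[I4] 14/15/20/21  (struct: FPMUL busy until I2 writes@13)
[I5] 22/23/26/27  (WAW R4: wait I4 write@21)

I3 = (7, 8, 9, 10)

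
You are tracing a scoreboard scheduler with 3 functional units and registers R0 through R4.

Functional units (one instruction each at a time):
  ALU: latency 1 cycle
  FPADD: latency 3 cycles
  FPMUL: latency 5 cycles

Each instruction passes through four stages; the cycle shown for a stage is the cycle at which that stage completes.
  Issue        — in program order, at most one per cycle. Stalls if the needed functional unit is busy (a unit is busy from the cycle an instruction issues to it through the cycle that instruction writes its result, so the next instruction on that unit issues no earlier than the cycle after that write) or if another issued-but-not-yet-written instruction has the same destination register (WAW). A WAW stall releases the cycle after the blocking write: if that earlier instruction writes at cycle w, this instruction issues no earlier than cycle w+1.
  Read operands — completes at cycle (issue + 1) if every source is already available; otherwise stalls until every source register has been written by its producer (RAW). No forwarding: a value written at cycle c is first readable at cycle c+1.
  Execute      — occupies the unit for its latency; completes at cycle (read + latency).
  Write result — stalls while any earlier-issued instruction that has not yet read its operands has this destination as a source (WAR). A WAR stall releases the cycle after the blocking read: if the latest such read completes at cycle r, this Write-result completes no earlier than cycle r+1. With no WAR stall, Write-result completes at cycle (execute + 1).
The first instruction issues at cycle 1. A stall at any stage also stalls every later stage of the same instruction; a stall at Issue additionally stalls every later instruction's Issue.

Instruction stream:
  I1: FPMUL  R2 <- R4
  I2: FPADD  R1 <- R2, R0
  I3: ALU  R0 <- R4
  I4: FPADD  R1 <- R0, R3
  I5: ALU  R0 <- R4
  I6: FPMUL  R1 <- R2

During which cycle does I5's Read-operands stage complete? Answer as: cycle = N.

  I1 | 1 | 2 | 7 | 8
  I2 | 2 | 9 | 12 | 13   RAW R2: wait I1 write@8
  I3 | 3 | 4 | 5 | 10   WAR R0: wait I2 read@9
  I4 | 14 | 15 | 18 | 19   struct: FPADD busy until I2 writes@13
  I5 | 15 | 16 | 17 | 18
  I6 | 20 | 21 | 26 | 27   WAW R1: wait I4 write@19

cycle = 16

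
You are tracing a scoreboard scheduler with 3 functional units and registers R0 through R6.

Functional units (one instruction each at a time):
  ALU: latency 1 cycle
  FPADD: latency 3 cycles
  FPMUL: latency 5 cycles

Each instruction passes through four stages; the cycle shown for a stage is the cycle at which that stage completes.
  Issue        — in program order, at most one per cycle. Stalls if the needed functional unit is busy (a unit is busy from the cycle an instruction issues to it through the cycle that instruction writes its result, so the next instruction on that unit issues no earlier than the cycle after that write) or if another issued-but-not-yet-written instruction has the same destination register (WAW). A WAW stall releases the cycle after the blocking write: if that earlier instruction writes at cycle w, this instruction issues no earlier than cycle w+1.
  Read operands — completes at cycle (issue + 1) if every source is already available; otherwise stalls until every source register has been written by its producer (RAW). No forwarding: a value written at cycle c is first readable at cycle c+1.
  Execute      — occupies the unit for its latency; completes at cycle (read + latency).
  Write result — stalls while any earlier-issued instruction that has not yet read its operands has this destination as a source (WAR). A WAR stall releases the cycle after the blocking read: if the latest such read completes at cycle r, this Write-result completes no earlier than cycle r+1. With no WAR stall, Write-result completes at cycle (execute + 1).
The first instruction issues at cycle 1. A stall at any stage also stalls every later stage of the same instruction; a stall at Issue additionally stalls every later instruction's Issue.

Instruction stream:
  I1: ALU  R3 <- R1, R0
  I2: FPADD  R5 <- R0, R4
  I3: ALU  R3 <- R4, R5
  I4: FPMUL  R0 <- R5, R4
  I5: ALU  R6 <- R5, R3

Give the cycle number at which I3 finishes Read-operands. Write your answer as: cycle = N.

t=1  issue I1 (ALU)
t=2  I1 read-ops · issue I2 (FPADD)
t=3  I1 finished on ALU · I2 read-ops
t=4  I1→R3
t=5  issue I3 (ALU)
t=6  I2 finished on FPADD · issue I4 (FPMUL)
t=7  I2→R5
t=8  I3 read-ops · I4 read-ops
t=9  I3 finished on ALU
t=10  I3→R3
t=11  issue I5 (ALU)
t=12  I5 read-ops
t=13  I4 finished on FPMUL · I5 finished on ALU
t=14  I4→R0 · I5→R6

cycle = 8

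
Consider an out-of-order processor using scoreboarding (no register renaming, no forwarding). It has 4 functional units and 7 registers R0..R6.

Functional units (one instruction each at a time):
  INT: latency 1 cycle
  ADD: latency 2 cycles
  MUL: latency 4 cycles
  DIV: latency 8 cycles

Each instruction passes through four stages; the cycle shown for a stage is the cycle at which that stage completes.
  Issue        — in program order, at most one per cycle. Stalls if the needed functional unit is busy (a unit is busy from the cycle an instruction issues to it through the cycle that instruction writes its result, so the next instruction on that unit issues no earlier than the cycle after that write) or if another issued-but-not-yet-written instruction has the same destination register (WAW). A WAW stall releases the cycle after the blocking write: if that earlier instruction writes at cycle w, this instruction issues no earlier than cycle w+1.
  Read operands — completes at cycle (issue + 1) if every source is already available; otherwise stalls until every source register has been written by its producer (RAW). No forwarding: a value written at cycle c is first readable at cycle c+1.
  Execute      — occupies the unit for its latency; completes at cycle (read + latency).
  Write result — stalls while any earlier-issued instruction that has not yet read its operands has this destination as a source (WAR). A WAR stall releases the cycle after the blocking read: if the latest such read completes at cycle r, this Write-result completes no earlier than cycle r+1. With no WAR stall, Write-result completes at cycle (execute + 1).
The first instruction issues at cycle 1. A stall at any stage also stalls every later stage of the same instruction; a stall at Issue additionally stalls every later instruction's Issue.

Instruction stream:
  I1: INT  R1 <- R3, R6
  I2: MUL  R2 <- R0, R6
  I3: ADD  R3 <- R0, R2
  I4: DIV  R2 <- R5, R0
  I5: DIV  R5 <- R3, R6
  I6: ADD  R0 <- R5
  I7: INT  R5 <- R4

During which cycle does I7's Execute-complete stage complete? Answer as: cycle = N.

t=1  issue I1 (INT)
t=2  I1 read-ops, issue I2 (MUL)
t=3  I1 finished on INT, I2 read-ops, issue I3 (ADD)
t=4  I1→R1
t=7  I2 finished on MUL
t=8  I2→R2
t=9  I3 read-ops, issue I4 (DIV)
t=10  I4 read-ops
t=11  I3 finished on ADD
t=12  I3→R3
t=18  I4 finished on DIV
t=19  I4→R2
t=20  issue I5 (DIV)
t=21  I5 read-ops, issue I6 (ADD)
t=29  I5 finished on DIV
t=30  I5→R5
t=31  I6 read-ops, issue I7 (INT)
t=32  I7 read-ops
t=33  I6 finished on ADD, I7 finished on INT
t=34  I6→R0, I7→R5

cycle = 33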